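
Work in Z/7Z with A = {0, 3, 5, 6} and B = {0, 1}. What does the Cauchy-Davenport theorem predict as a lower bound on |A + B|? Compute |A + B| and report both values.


Cauchy-Davenport: |A + B| ≥ min(p, |A| + |B| - 1) for A, B nonempty in Z/pZ.
|A| = 4, |B| = 2, p = 7.
CD lower bound = min(7, 4 + 2 - 1) = min(7, 5) = 5.
Compute A + B mod 7 directly:
a = 0: 0+0=0, 0+1=1
a = 3: 3+0=3, 3+1=4
a = 5: 5+0=5, 5+1=6
a = 6: 6+0=6, 6+1=0
A + B = {0, 1, 3, 4, 5, 6}, so |A + B| = 6.
Verify: 6 ≥ 5? Yes ✓.

CD lower bound = 5, actual |A + B| = 6.


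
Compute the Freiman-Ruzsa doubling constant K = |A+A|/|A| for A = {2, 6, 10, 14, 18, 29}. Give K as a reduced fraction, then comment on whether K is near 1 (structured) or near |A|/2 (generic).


|A| = 6.
Compute A + A by enumerating all 36 pairs.
A + A = {4, 8, 12, 16, 20, 24, 28, 31, 32, 35, 36, 39, 43, 47, 58}, so |A + A| = 15.
K = |A + A| / |A| = 15/6 = 5/2 ≈ 2.5000.
Reference: AP of size 6 gives K = 11/6 ≈ 1.8333; a fully generic set of size 6 gives K ≈ 3.5000.

|A| = 6, |A + A| = 15, K = 15/6 = 5/2.


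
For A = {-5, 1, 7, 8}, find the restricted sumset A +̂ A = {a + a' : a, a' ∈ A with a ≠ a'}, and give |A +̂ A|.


Restricted sumset: A +̂ A = {a + a' : a ∈ A, a' ∈ A, a ≠ a'}.
Equivalently, take A + A and drop any sum 2a that is achievable ONLY as a + a for a ∈ A (i.e. sums representable only with equal summands).
Enumerate pairs (a, a') with a < a' (symmetric, so each unordered pair gives one sum; this covers all a ≠ a'):
  -5 + 1 = -4
  -5 + 7 = 2
  -5 + 8 = 3
  1 + 7 = 8
  1 + 8 = 9
  7 + 8 = 15
Collected distinct sums: {-4, 2, 3, 8, 9, 15}
|A +̂ A| = 6
(Reference bound: |A +̂ A| ≥ 2|A| - 3 for |A| ≥ 2, with |A| = 4 giving ≥ 5.)

|A +̂ A| = 6


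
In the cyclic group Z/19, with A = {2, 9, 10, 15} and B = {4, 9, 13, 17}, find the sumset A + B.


Work in Z/19Z: reduce every sum a + b modulo 19.
Enumerate all 16 pairs:
a = 2: 2+4=6, 2+9=11, 2+13=15, 2+17=0
a = 9: 9+4=13, 9+9=18, 9+13=3, 9+17=7
a = 10: 10+4=14, 10+9=0, 10+13=4, 10+17=8
a = 15: 15+4=0, 15+9=5, 15+13=9, 15+17=13
Distinct residues collected: {0, 3, 4, 5, 6, 7, 8, 9, 11, 13, 14, 15, 18}
|A + B| = 13 (out of 19 total residues).

A + B = {0, 3, 4, 5, 6, 7, 8, 9, 11, 13, 14, 15, 18}


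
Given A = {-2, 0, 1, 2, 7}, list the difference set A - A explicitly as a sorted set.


A - A = {a - a' : a, a' ∈ A}.
Compute a - a' for each ordered pair (a, a'):
a = -2: -2--2=0, -2-0=-2, -2-1=-3, -2-2=-4, -2-7=-9
a = 0: 0--2=2, 0-0=0, 0-1=-1, 0-2=-2, 0-7=-7
a = 1: 1--2=3, 1-0=1, 1-1=0, 1-2=-1, 1-7=-6
a = 2: 2--2=4, 2-0=2, 2-1=1, 2-2=0, 2-7=-5
a = 7: 7--2=9, 7-0=7, 7-1=6, 7-2=5, 7-7=0
Collecting distinct values (and noting 0 appears from a-a):
A - A = {-9, -7, -6, -5, -4, -3, -2, -1, 0, 1, 2, 3, 4, 5, 6, 7, 9}
|A - A| = 17

A - A = {-9, -7, -6, -5, -4, -3, -2, -1, 0, 1, 2, 3, 4, 5, 6, 7, 9}


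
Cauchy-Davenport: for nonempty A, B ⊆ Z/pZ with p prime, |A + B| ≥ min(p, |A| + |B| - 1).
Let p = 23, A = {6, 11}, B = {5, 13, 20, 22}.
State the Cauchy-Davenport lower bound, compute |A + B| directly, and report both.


Cauchy-Davenport: |A + B| ≥ min(p, |A| + |B| - 1) for A, B nonempty in Z/pZ.
|A| = 2, |B| = 4, p = 23.
CD lower bound = min(23, 2 + 4 - 1) = min(23, 5) = 5.
Compute A + B mod 23 directly:
a = 6: 6+5=11, 6+13=19, 6+20=3, 6+22=5
a = 11: 11+5=16, 11+13=1, 11+20=8, 11+22=10
A + B = {1, 3, 5, 8, 10, 11, 16, 19}, so |A + B| = 8.
Verify: 8 ≥ 5? Yes ✓.

CD lower bound = 5, actual |A + B| = 8.


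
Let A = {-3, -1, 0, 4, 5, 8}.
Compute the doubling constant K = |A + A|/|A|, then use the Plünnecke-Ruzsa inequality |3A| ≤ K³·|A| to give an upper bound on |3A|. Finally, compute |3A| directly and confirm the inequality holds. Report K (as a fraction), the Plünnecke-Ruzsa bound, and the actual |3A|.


|A| = 6.
Step 1: Compute A + A by enumerating all 36 pairs.
A + A = {-6, -4, -3, -2, -1, 0, 1, 2, 3, 4, 5, 7, 8, 9, 10, 12, 13, 16}, so |A + A| = 18.
Step 2: Doubling constant K = |A + A|/|A| = 18/6 = 18/6 ≈ 3.0000.
Step 3: Plünnecke-Ruzsa gives |3A| ≤ K³·|A| = (3.0000)³ · 6 ≈ 162.0000.
Step 4: Compute 3A = A + A + A directly by enumerating all triples (a,b,c) ∈ A³; |3A| = 30.
Step 5: Check 30 ≤ 162.0000? Yes ✓.

K = 18/6, Plünnecke-Ruzsa bound K³|A| ≈ 162.0000, |3A| = 30, inequality holds.


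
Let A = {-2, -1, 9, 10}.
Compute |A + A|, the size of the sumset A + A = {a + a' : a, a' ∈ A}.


A + A = {a + a' : a, a' ∈ A}; |A| = 4.
General bounds: 2|A| - 1 ≤ |A + A| ≤ |A|(|A|+1)/2, i.e. 7 ≤ |A + A| ≤ 10.
Lower bound 2|A|-1 is attained iff A is an arithmetic progression.
Enumerate sums a + a' for a ≤ a' (symmetric, so this suffices):
a = -2: -2+-2=-4, -2+-1=-3, -2+9=7, -2+10=8
a = -1: -1+-1=-2, -1+9=8, -1+10=9
a = 9: 9+9=18, 9+10=19
a = 10: 10+10=20
Distinct sums: {-4, -3, -2, 7, 8, 9, 18, 19, 20}
|A + A| = 9

|A + A| = 9


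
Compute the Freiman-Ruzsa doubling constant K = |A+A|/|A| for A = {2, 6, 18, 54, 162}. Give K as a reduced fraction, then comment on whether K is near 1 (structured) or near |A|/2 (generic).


|A| = 5.
Compute A + A by enumerating all 25 pairs.
A + A = {4, 8, 12, 20, 24, 36, 56, 60, 72, 108, 164, 168, 180, 216, 324}, so |A + A| = 15.
K = |A + A| / |A| = 15/5 = 3/1 ≈ 3.0000.
Reference: AP of size 5 gives K = 9/5 ≈ 1.8000; a fully generic set of size 5 gives K ≈ 3.0000.

|A| = 5, |A + A| = 15, K = 15/5 = 3/1.


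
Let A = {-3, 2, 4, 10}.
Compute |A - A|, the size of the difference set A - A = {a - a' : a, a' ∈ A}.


A - A = {a - a' : a, a' ∈ A}; |A| = 4.
Bounds: 2|A|-1 ≤ |A - A| ≤ |A|² - |A| + 1, i.e. 7 ≤ |A - A| ≤ 13.
Note: 0 ∈ A - A always (from a - a). The set is symmetric: if d ∈ A - A then -d ∈ A - A.
Enumerate nonzero differences d = a - a' with a > a' (then include -d):
Positive differences: {2, 5, 6, 7, 8, 13}
Full difference set: {0} ∪ (positive diffs) ∪ (negative diffs).
|A - A| = 1 + 2·6 = 13 (matches direct enumeration: 13).

|A - A| = 13


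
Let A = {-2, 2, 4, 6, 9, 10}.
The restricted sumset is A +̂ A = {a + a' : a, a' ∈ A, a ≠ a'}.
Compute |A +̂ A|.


Restricted sumset: A +̂ A = {a + a' : a ∈ A, a' ∈ A, a ≠ a'}.
Equivalently, take A + A and drop any sum 2a that is achievable ONLY as a + a for a ∈ A (i.e. sums representable only with equal summands).
Enumerate pairs (a, a') with a < a' (symmetric, so each unordered pair gives one sum; this covers all a ≠ a'):
  -2 + 2 = 0
  -2 + 4 = 2
  -2 + 6 = 4
  -2 + 9 = 7
  -2 + 10 = 8
  2 + 4 = 6
  2 + 6 = 8
  2 + 9 = 11
  2 + 10 = 12
  4 + 6 = 10
  4 + 9 = 13
  4 + 10 = 14
  6 + 9 = 15
  6 + 10 = 16
  9 + 10 = 19
Collected distinct sums: {0, 2, 4, 6, 7, 8, 10, 11, 12, 13, 14, 15, 16, 19}
|A +̂ A| = 14
(Reference bound: |A +̂ A| ≥ 2|A| - 3 for |A| ≥ 2, with |A| = 6 giving ≥ 9.)

|A +̂ A| = 14


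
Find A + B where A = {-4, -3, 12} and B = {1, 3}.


A + B = {a + b : a ∈ A, b ∈ B}.
Enumerate all |A|·|B| = 3·2 = 6 pairs (a, b) and collect distinct sums.
a = -4: -4+1=-3, -4+3=-1
a = -3: -3+1=-2, -3+3=0
a = 12: 12+1=13, 12+3=15
Collecting distinct sums: A + B = {-3, -2, -1, 0, 13, 15}
|A + B| = 6

A + B = {-3, -2, -1, 0, 13, 15}


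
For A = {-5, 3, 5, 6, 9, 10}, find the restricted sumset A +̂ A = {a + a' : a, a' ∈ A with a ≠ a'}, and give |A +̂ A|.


Restricted sumset: A +̂ A = {a + a' : a ∈ A, a' ∈ A, a ≠ a'}.
Equivalently, take A + A and drop any sum 2a that is achievable ONLY as a + a for a ∈ A (i.e. sums representable only with equal summands).
Enumerate pairs (a, a') with a < a' (symmetric, so each unordered pair gives one sum; this covers all a ≠ a'):
  -5 + 3 = -2
  -5 + 5 = 0
  -5 + 6 = 1
  -5 + 9 = 4
  -5 + 10 = 5
  3 + 5 = 8
  3 + 6 = 9
  3 + 9 = 12
  3 + 10 = 13
  5 + 6 = 11
  5 + 9 = 14
  5 + 10 = 15
  6 + 9 = 15
  6 + 10 = 16
  9 + 10 = 19
Collected distinct sums: {-2, 0, 1, 4, 5, 8, 9, 11, 12, 13, 14, 15, 16, 19}
|A +̂ A| = 14
(Reference bound: |A +̂ A| ≥ 2|A| - 3 for |A| ≥ 2, with |A| = 6 giving ≥ 9.)

|A +̂ A| = 14


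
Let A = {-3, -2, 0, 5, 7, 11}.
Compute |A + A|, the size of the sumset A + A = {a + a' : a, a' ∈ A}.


A + A = {a + a' : a, a' ∈ A}; |A| = 6.
General bounds: 2|A| - 1 ≤ |A + A| ≤ |A|(|A|+1)/2, i.e. 11 ≤ |A + A| ≤ 21.
Lower bound 2|A|-1 is attained iff A is an arithmetic progression.
Enumerate sums a + a' for a ≤ a' (symmetric, so this suffices):
a = -3: -3+-3=-6, -3+-2=-5, -3+0=-3, -3+5=2, -3+7=4, -3+11=8
a = -2: -2+-2=-4, -2+0=-2, -2+5=3, -2+7=5, -2+11=9
a = 0: 0+0=0, 0+5=5, 0+7=7, 0+11=11
a = 5: 5+5=10, 5+7=12, 5+11=16
a = 7: 7+7=14, 7+11=18
a = 11: 11+11=22
Distinct sums: {-6, -5, -4, -3, -2, 0, 2, 3, 4, 5, 7, 8, 9, 10, 11, 12, 14, 16, 18, 22}
|A + A| = 20

|A + A| = 20


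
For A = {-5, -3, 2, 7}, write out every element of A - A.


A - A = {a - a' : a, a' ∈ A}.
Compute a - a' for each ordered pair (a, a'):
a = -5: -5--5=0, -5--3=-2, -5-2=-7, -5-7=-12
a = -3: -3--5=2, -3--3=0, -3-2=-5, -3-7=-10
a = 2: 2--5=7, 2--3=5, 2-2=0, 2-7=-5
a = 7: 7--5=12, 7--3=10, 7-2=5, 7-7=0
Collecting distinct values (and noting 0 appears from a-a):
A - A = {-12, -10, -7, -5, -2, 0, 2, 5, 7, 10, 12}
|A - A| = 11

A - A = {-12, -10, -7, -5, -2, 0, 2, 5, 7, 10, 12}


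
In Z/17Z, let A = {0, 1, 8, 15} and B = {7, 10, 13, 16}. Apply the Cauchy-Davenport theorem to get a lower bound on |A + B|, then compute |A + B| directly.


Cauchy-Davenport: |A + B| ≥ min(p, |A| + |B| - 1) for A, B nonempty in Z/pZ.
|A| = 4, |B| = 4, p = 17.
CD lower bound = min(17, 4 + 4 - 1) = min(17, 7) = 7.
Compute A + B mod 17 directly:
a = 0: 0+7=7, 0+10=10, 0+13=13, 0+16=16
a = 1: 1+7=8, 1+10=11, 1+13=14, 1+16=0
a = 8: 8+7=15, 8+10=1, 8+13=4, 8+16=7
a = 15: 15+7=5, 15+10=8, 15+13=11, 15+16=14
A + B = {0, 1, 4, 5, 7, 8, 10, 11, 13, 14, 15, 16}, so |A + B| = 12.
Verify: 12 ≥ 7? Yes ✓.

CD lower bound = 7, actual |A + B| = 12.


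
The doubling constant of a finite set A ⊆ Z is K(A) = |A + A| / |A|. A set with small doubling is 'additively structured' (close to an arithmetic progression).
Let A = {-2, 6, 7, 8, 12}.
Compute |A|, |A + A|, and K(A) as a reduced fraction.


|A| = 5.
Compute A + A by enumerating all 25 pairs.
A + A = {-4, 4, 5, 6, 10, 12, 13, 14, 15, 16, 18, 19, 20, 24}, so |A + A| = 14.
K = |A + A| / |A| = 14/5 (already in lowest terms) ≈ 2.8000.
Reference: AP of size 5 gives K = 9/5 ≈ 1.8000; a fully generic set of size 5 gives K ≈ 3.0000.

|A| = 5, |A + A| = 14, K = 14/5.


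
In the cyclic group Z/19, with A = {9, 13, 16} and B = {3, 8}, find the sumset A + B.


Work in Z/19Z: reduce every sum a + b modulo 19.
Enumerate all 6 pairs:
a = 9: 9+3=12, 9+8=17
a = 13: 13+3=16, 13+8=2
a = 16: 16+3=0, 16+8=5
Distinct residues collected: {0, 2, 5, 12, 16, 17}
|A + B| = 6 (out of 19 total residues).

A + B = {0, 2, 5, 12, 16, 17}


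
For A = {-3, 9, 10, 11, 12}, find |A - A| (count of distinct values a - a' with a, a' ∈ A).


A - A = {a - a' : a, a' ∈ A}; |A| = 5.
Bounds: 2|A|-1 ≤ |A - A| ≤ |A|² - |A| + 1, i.e. 9 ≤ |A - A| ≤ 21.
Note: 0 ∈ A - A always (from a - a). The set is symmetric: if d ∈ A - A then -d ∈ A - A.
Enumerate nonzero differences d = a - a' with a > a' (then include -d):
Positive differences: {1, 2, 3, 12, 13, 14, 15}
Full difference set: {0} ∪ (positive diffs) ∪ (negative diffs).
|A - A| = 1 + 2·7 = 15 (matches direct enumeration: 15).

|A - A| = 15


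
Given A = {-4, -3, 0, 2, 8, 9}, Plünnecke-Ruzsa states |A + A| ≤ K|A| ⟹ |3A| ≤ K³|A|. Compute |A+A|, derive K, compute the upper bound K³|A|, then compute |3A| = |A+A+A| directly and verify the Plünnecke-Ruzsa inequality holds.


|A| = 6.
Step 1: Compute A + A by enumerating all 36 pairs.
A + A = {-8, -7, -6, -4, -3, -2, -1, 0, 2, 4, 5, 6, 8, 9, 10, 11, 16, 17, 18}, so |A + A| = 19.
Step 2: Doubling constant K = |A + A|/|A| = 19/6 = 19/6 ≈ 3.1667.
Step 3: Plünnecke-Ruzsa gives |3A| ≤ K³·|A| = (3.1667)³ · 6 ≈ 190.5278.
Step 4: Compute 3A = A + A + A directly by enumerating all triples (a,b,c) ∈ A³; |3A| = 37.
Step 5: Check 37 ≤ 190.5278? Yes ✓.

K = 19/6, Plünnecke-Ruzsa bound K³|A| ≈ 190.5278, |3A| = 37, inequality holds.


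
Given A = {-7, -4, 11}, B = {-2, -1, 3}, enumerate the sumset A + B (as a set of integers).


A + B = {a + b : a ∈ A, b ∈ B}.
Enumerate all |A|·|B| = 3·3 = 9 pairs (a, b) and collect distinct sums.
a = -7: -7+-2=-9, -7+-1=-8, -7+3=-4
a = -4: -4+-2=-6, -4+-1=-5, -4+3=-1
a = 11: 11+-2=9, 11+-1=10, 11+3=14
Collecting distinct sums: A + B = {-9, -8, -6, -5, -4, -1, 9, 10, 14}
|A + B| = 9

A + B = {-9, -8, -6, -5, -4, -1, 9, 10, 14}


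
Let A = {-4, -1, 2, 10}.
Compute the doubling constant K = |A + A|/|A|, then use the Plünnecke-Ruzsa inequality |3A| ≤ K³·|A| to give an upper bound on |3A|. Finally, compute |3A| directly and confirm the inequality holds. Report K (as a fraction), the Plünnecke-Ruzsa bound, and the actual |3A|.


|A| = 4.
Step 1: Compute A + A by enumerating all 16 pairs.
A + A = {-8, -5, -2, 1, 4, 6, 9, 12, 20}, so |A + A| = 9.
Step 2: Doubling constant K = |A + A|/|A| = 9/4 = 9/4 ≈ 2.2500.
Step 3: Plünnecke-Ruzsa gives |3A| ≤ K³·|A| = (2.2500)³ · 4 ≈ 45.5625.
Step 4: Compute 3A = A + A + A directly by enumerating all triples (a,b,c) ∈ A³; |3A| = 16.
Step 5: Check 16 ≤ 45.5625? Yes ✓.

K = 9/4, Plünnecke-Ruzsa bound K³|A| ≈ 45.5625, |3A| = 16, inequality holds.


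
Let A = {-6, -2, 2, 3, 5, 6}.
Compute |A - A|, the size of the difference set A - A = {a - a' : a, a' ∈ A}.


A - A = {a - a' : a, a' ∈ A}; |A| = 6.
Bounds: 2|A|-1 ≤ |A - A| ≤ |A|² - |A| + 1, i.e. 11 ≤ |A - A| ≤ 31.
Note: 0 ∈ A - A always (from a - a). The set is symmetric: if d ∈ A - A then -d ∈ A - A.
Enumerate nonzero differences d = a - a' with a > a' (then include -d):
Positive differences: {1, 2, 3, 4, 5, 7, 8, 9, 11, 12}
Full difference set: {0} ∪ (positive diffs) ∪ (negative diffs).
|A - A| = 1 + 2·10 = 21 (matches direct enumeration: 21).

|A - A| = 21


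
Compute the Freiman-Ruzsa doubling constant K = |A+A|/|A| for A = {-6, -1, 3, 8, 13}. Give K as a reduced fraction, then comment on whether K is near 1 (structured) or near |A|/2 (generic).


|A| = 5.
Compute A + A by enumerating all 25 pairs.
A + A = {-12, -7, -3, -2, 2, 6, 7, 11, 12, 16, 21, 26}, so |A + A| = 12.
K = |A + A| / |A| = 12/5 (already in lowest terms) ≈ 2.4000.
Reference: AP of size 5 gives K = 9/5 ≈ 1.8000; a fully generic set of size 5 gives K ≈ 3.0000.

|A| = 5, |A + A| = 12, K = 12/5.


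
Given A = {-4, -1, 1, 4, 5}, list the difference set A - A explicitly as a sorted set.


A - A = {a - a' : a, a' ∈ A}.
Compute a - a' for each ordered pair (a, a'):
a = -4: -4--4=0, -4--1=-3, -4-1=-5, -4-4=-8, -4-5=-9
a = -1: -1--4=3, -1--1=0, -1-1=-2, -1-4=-5, -1-5=-6
a = 1: 1--4=5, 1--1=2, 1-1=0, 1-4=-3, 1-5=-4
a = 4: 4--4=8, 4--1=5, 4-1=3, 4-4=0, 4-5=-1
a = 5: 5--4=9, 5--1=6, 5-1=4, 5-4=1, 5-5=0
Collecting distinct values (and noting 0 appears from a-a):
A - A = {-9, -8, -6, -5, -4, -3, -2, -1, 0, 1, 2, 3, 4, 5, 6, 8, 9}
|A - A| = 17

A - A = {-9, -8, -6, -5, -4, -3, -2, -1, 0, 1, 2, 3, 4, 5, 6, 8, 9}


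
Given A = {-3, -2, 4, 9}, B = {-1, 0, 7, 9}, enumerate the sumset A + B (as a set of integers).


A + B = {a + b : a ∈ A, b ∈ B}.
Enumerate all |A|·|B| = 4·4 = 16 pairs (a, b) and collect distinct sums.
a = -3: -3+-1=-4, -3+0=-3, -3+7=4, -3+9=6
a = -2: -2+-1=-3, -2+0=-2, -2+7=5, -2+9=7
a = 4: 4+-1=3, 4+0=4, 4+7=11, 4+9=13
a = 9: 9+-1=8, 9+0=9, 9+7=16, 9+9=18
Collecting distinct sums: A + B = {-4, -3, -2, 3, 4, 5, 6, 7, 8, 9, 11, 13, 16, 18}
|A + B| = 14

A + B = {-4, -3, -2, 3, 4, 5, 6, 7, 8, 9, 11, 13, 16, 18}


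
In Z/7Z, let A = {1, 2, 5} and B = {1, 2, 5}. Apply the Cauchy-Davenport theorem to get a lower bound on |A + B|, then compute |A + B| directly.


Cauchy-Davenport: |A + B| ≥ min(p, |A| + |B| - 1) for A, B nonempty in Z/pZ.
|A| = 3, |B| = 3, p = 7.
CD lower bound = min(7, 3 + 3 - 1) = min(7, 5) = 5.
Compute A + B mod 7 directly:
a = 1: 1+1=2, 1+2=3, 1+5=6
a = 2: 2+1=3, 2+2=4, 2+5=0
a = 5: 5+1=6, 5+2=0, 5+5=3
A + B = {0, 2, 3, 4, 6}, so |A + B| = 5.
Verify: 5 ≥ 5? Yes ✓.

CD lower bound = 5, actual |A + B| = 5.


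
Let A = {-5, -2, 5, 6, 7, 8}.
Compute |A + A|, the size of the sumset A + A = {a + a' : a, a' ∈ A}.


A + A = {a + a' : a, a' ∈ A}; |A| = 6.
General bounds: 2|A| - 1 ≤ |A + A| ≤ |A|(|A|+1)/2, i.e. 11 ≤ |A + A| ≤ 21.
Lower bound 2|A|-1 is attained iff A is an arithmetic progression.
Enumerate sums a + a' for a ≤ a' (symmetric, so this suffices):
a = -5: -5+-5=-10, -5+-2=-7, -5+5=0, -5+6=1, -5+7=2, -5+8=3
a = -2: -2+-2=-4, -2+5=3, -2+6=4, -2+7=5, -2+8=6
a = 5: 5+5=10, 5+6=11, 5+7=12, 5+8=13
a = 6: 6+6=12, 6+7=13, 6+8=14
a = 7: 7+7=14, 7+8=15
a = 8: 8+8=16
Distinct sums: {-10, -7, -4, 0, 1, 2, 3, 4, 5, 6, 10, 11, 12, 13, 14, 15, 16}
|A + A| = 17

|A + A| = 17


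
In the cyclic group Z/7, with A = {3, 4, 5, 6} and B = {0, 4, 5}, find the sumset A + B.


Work in Z/7Z: reduce every sum a + b modulo 7.
Enumerate all 12 pairs:
a = 3: 3+0=3, 3+4=0, 3+5=1
a = 4: 4+0=4, 4+4=1, 4+5=2
a = 5: 5+0=5, 5+4=2, 5+5=3
a = 6: 6+0=6, 6+4=3, 6+5=4
Distinct residues collected: {0, 1, 2, 3, 4, 5, 6}
|A + B| = 7 (out of 7 total residues).

A + B = {0, 1, 2, 3, 4, 5, 6}


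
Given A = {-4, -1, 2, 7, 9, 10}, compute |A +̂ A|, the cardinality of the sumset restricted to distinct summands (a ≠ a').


Restricted sumset: A +̂ A = {a + a' : a ∈ A, a' ∈ A, a ≠ a'}.
Equivalently, take A + A and drop any sum 2a that is achievable ONLY as a + a for a ∈ A (i.e. sums representable only with equal summands).
Enumerate pairs (a, a') with a < a' (symmetric, so each unordered pair gives one sum; this covers all a ≠ a'):
  -4 + -1 = -5
  -4 + 2 = -2
  -4 + 7 = 3
  -4 + 9 = 5
  -4 + 10 = 6
  -1 + 2 = 1
  -1 + 7 = 6
  -1 + 9 = 8
  -1 + 10 = 9
  2 + 7 = 9
  2 + 9 = 11
  2 + 10 = 12
  7 + 9 = 16
  7 + 10 = 17
  9 + 10 = 19
Collected distinct sums: {-5, -2, 1, 3, 5, 6, 8, 9, 11, 12, 16, 17, 19}
|A +̂ A| = 13
(Reference bound: |A +̂ A| ≥ 2|A| - 3 for |A| ≥ 2, with |A| = 6 giving ≥ 9.)

|A +̂ A| = 13


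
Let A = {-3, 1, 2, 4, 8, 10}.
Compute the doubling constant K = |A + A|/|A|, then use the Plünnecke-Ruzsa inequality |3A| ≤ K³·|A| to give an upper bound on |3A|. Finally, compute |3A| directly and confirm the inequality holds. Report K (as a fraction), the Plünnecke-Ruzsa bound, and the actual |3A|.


|A| = 6.
Step 1: Compute A + A by enumerating all 36 pairs.
A + A = {-6, -2, -1, 1, 2, 3, 4, 5, 6, 7, 8, 9, 10, 11, 12, 14, 16, 18, 20}, so |A + A| = 19.
Step 2: Doubling constant K = |A + A|/|A| = 19/6 = 19/6 ≈ 3.1667.
Step 3: Plünnecke-Ruzsa gives |3A| ≤ K³·|A| = (3.1667)³ · 6 ≈ 190.5278.
Step 4: Compute 3A = A + A + A directly by enumerating all triples (a,b,c) ∈ A³; |3A| = 32.
Step 5: Check 32 ≤ 190.5278? Yes ✓.

K = 19/6, Plünnecke-Ruzsa bound K³|A| ≈ 190.5278, |3A| = 32, inequality holds.


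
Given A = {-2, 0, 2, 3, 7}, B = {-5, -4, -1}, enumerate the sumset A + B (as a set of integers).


A + B = {a + b : a ∈ A, b ∈ B}.
Enumerate all |A|·|B| = 5·3 = 15 pairs (a, b) and collect distinct sums.
a = -2: -2+-5=-7, -2+-4=-6, -2+-1=-3
a = 0: 0+-5=-5, 0+-4=-4, 0+-1=-1
a = 2: 2+-5=-3, 2+-4=-2, 2+-1=1
a = 3: 3+-5=-2, 3+-4=-1, 3+-1=2
a = 7: 7+-5=2, 7+-4=3, 7+-1=6
Collecting distinct sums: A + B = {-7, -6, -5, -4, -3, -2, -1, 1, 2, 3, 6}
|A + B| = 11

A + B = {-7, -6, -5, -4, -3, -2, -1, 1, 2, 3, 6}


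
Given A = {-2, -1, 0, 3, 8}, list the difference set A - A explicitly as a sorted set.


A - A = {a - a' : a, a' ∈ A}.
Compute a - a' for each ordered pair (a, a'):
a = -2: -2--2=0, -2--1=-1, -2-0=-2, -2-3=-5, -2-8=-10
a = -1: -1--2=1, -1--1=0, -1-0=-1, -1-3=-4, -1-8=-9
a = 0: 0--2=2, 0--1=1, 0-0=0, 0-3=-3, 0-8=-8
a = 3: 3--2=5, 3--1=4, 3-0=3, 3-3=0, 3-8=-5
a = 8: 8--2=10, 8--1=9, 8-0=8, 8-3=5, 8-8=0
Collecting distinct values (and noting 0 appears from a-a):
A - A = {-10, -9, -8, -5, -4, -3, -2, -1, 0, 1, 2, 3, 4, 5, 8, 9, 10}
|A - A| = 17

A - A = {-10, -9, -8, -5, -4, -3, -2, -1, 0, 1, 2, 3, 4, 5, 8, 9, 10}


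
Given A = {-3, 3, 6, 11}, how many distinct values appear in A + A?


A + A = {a + a' : a, a' ∈ A}; |A| = 4.
General bounds: 2|A| - 1 ≤ |A + A| ≤ |A|(|A|+1)/2, i.e. 7 ≤ |A + A| ≤ 10.
Lower bound 2|A|-1 is attained iff A is an arithmetic progression.
Enumerate sums a + a' for a ≤ a' (symmetric, so this suffices):
a = -3: -3+-3=-6, -3+3=0, -3+6=3, -3+11=8
a = 3: 3+3=6, 3+6=9, 3+11=14
a = 6: 6+6=12, 6+11=17
a = 11: 11+11=22
Distinct sums: {-6, 0, 3, 6, 8, 9, 12, 14, 17, 22}
|A + A| = 10

|A + A| = 10


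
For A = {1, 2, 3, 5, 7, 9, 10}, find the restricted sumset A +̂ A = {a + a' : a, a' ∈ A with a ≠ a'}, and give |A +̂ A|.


Restricted sumset: A +̂ A = {a + a' : a ∈ A, a' ∈ A, a ≠ a'}.
Equivalently, take A + A and drop any sum 2a that is achievable ONLY as a + a for a ∈ A (i.e. sums representable only with equal summands).
Enumerate pairs (a, a') with a < a' (symmetric, so each unordered pair gives one sum; this covers all a ≠ a'):
  1 + 2 = 3
  1 + 3 = 4
  1 + 5 = 6
  1 + 7 = 8
  1 + 9 = 10
  1 + 10 = 11
  2 + 3 = 5
  2 + 5 = 7
  2 + 7 = 9
  2 + 9 = 11
  2 + 10 = 12
  3 + 5 = 8
  3 + 7 = 10
  3 + 9 = 12
  3 + 10 = 13
  5 + 7 = 12
  5 + 9 = 14
  5 + 10 = 15
  7 + 9 = 16
  7 + 10 = 17
  9 + 10 = 19
Collected distinct sums: {3, 4, 5, 6, 7, 8, 9, 10, 11, 12, 13, 14, 15, 16, 17, 19}
|A +̂ A| = 16
(Reference bound: |A +̂ A| ≥ 2|A| - 3 for |A| ≥ 2, with |A| = 7 giving ≥ 11.)

|A +̂ A| = 16


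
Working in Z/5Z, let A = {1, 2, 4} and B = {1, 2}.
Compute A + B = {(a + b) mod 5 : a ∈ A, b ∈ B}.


Work in Z/5Z: reduce every sum a + b modulo 5.
Enumerate all 6 pairs:
a = 1: 1+1=2, 1+2=3
a = 2: 2+1=3, 2+2=4
a = 4: 4+1=0, 4+2=1
Distinct residues collected: {0, 1, 2, 3, 4}
|A + B| = 5 (out of 5 total residues).

A + B = {0, 1, 2, 3, 4}


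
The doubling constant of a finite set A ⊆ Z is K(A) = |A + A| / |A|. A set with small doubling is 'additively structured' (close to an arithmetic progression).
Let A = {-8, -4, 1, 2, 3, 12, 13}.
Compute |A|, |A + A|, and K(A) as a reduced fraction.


|A| = 7.
Compute A + A by enumerating all 49 pairs.
A + A = {-16, -12, -8, -7, -6, -5, -3, -2, -1, 2, 3, 4, 5, 6, 8, 9, 13, 14, 15, 16, 24, 25, 26}, so |A + A| = 23.
K = |A + A| / |A| = 23/7 (already in lowest terms) ≈ 3.2857.
Reference: AP of size 7 gives K = 13/7 ≈ 1.8571; a fully generic set of size 7 gives K ≈ 4.0000.

|A| = 7, |A + A| = 23, K = 23/7.


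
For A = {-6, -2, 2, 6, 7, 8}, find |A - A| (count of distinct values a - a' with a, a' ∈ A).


A - A = {a - a' : a, a' ∈ A}; |A| = 6.
Bounds: 2|A|-1 ≤ |A - A| ≤ |A|² - |A| + 1, i.e. 11 ≤ |A - A| ≤ 31.
Note: 0 ∈ A - A always (from a - a). The set is symmetric: if d ∈ A - A then -d ∈ A - A.
Enumerate nonzero differences d = a - a' with a > a' (then include -d):
Positive differences: {1, 2, 4, 5, 6, 8, 9, 10, 12, 13, 14}
Full difference set: {0} ∪ (positive diffs) ∪ (negative diffs).
|A - A| = 1 + 2·11 = 23 (matches direct enumeration: 23).

|A - A| = 23


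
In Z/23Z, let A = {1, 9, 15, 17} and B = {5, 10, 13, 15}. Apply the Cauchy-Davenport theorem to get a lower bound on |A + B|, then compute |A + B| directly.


Cauchy-Davenport: |A + B| ≥ min(p, |A| + |B| - 1) for A, B nonempty in Z/pZ.
|A| = 4, |B| = 4, p = 23.
CD lower bound = min(23, 4 + 4 - 1) = min(23, 7) = 7.
Compute A + B mod 23 directly:
a = 1: 1+5=6, 1+10=11, 1+13=14, 1+15=16
a = 9: 9+5=14, 9+10=19, 9+13=22, 9+15=1
a = 15: 15+5=20, 15+10=2, 15+13=5, 15+15=7
a = 17: 17+5=22, 17+10=4, 17+13=7, 17+15=9
A + B = {1, 2, 4, 5, 6, 7, 9, 11, 14, 16, 19, 20, 22}, so |A + B| = 13.
Verify: 13 ≥ 7? Yes ✓.

CD lower bound = 7, actual |A + B| = 13.


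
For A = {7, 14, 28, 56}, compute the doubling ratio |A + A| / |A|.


|A| = 4.
Compute A + A by enumerating all 16 pairs.
A + A = {14, 21, 28, 35, 42, 56, 63, 70, 84, 112}, so |A + A| = 10.
K = |A + A| / |A| = 10/4 = 5/2 ≈ 2.5000.
Reference: AP of size 4 gives K = 7/4 ≈ 1.7500; a fully generic set of size 4 gives K ≈ 2.5000.

|A| = 4, |A + A| = 10, K = 10/4 = 5/2.


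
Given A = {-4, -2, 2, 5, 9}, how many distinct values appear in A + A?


A + A = {a + a' : a, a' ∈ A}; |A| = 5.
General bounds: 2|A| - 1 ≤ |A + A| ≤ |A|(|A|+1)/2, i.e. 9 ≤ |A + A| ≤ 15.
Lower bound 2|A|-1 is attained iff A is an arithmetic progression.
Enumerate sums a + a' for a ≤ a' (symmetric, so this suffices):
a = -4: -4+-4=-8, -4+-2=-6, -4+2=-2, -4+5=1, -4+9=5
a = -2: -2+-2=-4, -2+2=0, -2+5=3, -2+9=7
a = 2: 2+2=4, 2+5=7, 2+9=11
a = 5: 5+5=10, 5+9=14
a = 9: 9+9=18
Distinct sums: {-8, -6, -4, -2, 0, 1, 3, 4, 5, 7, 10, 11, 14, 18}
|A + A| = 14

|A + A| = 14


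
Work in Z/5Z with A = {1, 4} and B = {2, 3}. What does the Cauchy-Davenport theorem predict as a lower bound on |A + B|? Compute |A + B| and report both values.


Cauchy-Davenport: |A + B| ≥ min(p, |A| + |B| - 1) for A, B nonempty in Z/pZ.
|A| = 2, |B| = 2, p = 5.
CD lower bound = min(5, 2 + 2 - 1) = min(5, 3) = 3.
Compute A + B mod 5 directly:
a = 1: 1+2=3, 1+3=4
a = 4: 4+2=1, 4+3=2
A + B = {1, 2, 3, 4}, so |A + B| = 4.
Verify: 4 ≥ 3? Yes ✓.

CD lower bound = 3, actual |A + B| = 4.


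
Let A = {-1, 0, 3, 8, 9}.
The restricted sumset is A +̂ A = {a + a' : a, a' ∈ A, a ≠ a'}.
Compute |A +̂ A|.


Restricted sumset: A +̂ A = {a + a' : a ∈ A, a' ∈ A, a ≠ a'}.
Equivalently, take A + A and drop any sum 2a that is achievable ONLY as a + a for a ∈ A (i.e. sums representable only with equal summands).
Enumerate pairs (a, a') with a < a' (symmetric, so each unordered pair gives one sum; this covers all a ≠ a'):
  -1 + 0 = -1
  -1 + 3 = 2
  -1 + 8 = 7
  -1 + 9 = 8
  0 + 3 = 3
  0 + 8 = 8
  0 + 9 = 9
  3 + 8 = 11
  3 + 9 = 12
  8 + 9 = 17
Collected distinct sums: {-1, 2, 3, 7, 8, 9, 11, 12, 17}
|A +̂ A| = 9
(Reference bound: |A +̂ A| ≥ 2|A| - 3 for |A| ≥ 2, with |A| = 5 giving ≥ 7.)

|A +̂ A| = 9


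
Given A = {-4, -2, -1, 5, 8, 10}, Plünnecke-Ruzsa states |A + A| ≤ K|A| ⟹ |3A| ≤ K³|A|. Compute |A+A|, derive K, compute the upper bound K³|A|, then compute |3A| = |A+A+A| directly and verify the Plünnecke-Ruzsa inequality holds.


|A| = 6.
Step 1: Compute A + A by enumerating all 36 pairs.
A + A = {-8, -6, -5, -4, -3, -2, 1, 3, 4, 6, 7, 8, 9, 10, 13, 15, 16, 18, 20}, so |A + A| = 19.
Step 2: Doubling constant K = |A + A|/|A| = 19/6 = 19/6 ≈ 3.1667.
Step 3: Plünnecke-Ruzsa gives |3A| ≤ K³·|A| = (3.1667)³ · 6 ≈ 190.5278.
Step 4: Compute 3A = A + A + A directly by enumerating all triples (a,b,c) ∈ A³; |3A| = 37.
Step 5: Check 37 ≤ 190.5278? Yes ✓.

K = 19/6, Plünnecke-Ruzsa bound K³|A| ≈ 190.5278, |3A| = 37, inequality holds.


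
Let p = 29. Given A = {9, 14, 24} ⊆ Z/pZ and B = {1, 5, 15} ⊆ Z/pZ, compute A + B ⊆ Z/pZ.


Work in Z/29Z: reduce every sum a + b modulo 29.
Enumerate all 9 pairs:
a = 9: 9+1=10, 9+5=14, 9+15=24
a = 14: 14+1=15, 14+5=19, 14+15=0
a = 24: 24+1=25, 24+5=0, 24+15=10
Distinct residues collected: {0, 10, 14, 15, 19, 24, 25}
|A + B| = 7 (out of 29 total residues).

A + B = {0, 10, 14, 15, 19, 24, 25}


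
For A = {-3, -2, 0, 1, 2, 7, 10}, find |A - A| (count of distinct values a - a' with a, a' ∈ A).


A - A = {a - a' : a, a' ∈ A}; |A| = 7.
Bounds: 2|A|-1 ≤ |A - A| ≤ |A|² - |A| + 1, i.e. 13 ≤ |A - A| ≤ 43.
Note: 0 ∈ A - A always (from a - a). The set is symmetric: if d ∈ A - A then -d ∈ A - A.
Enumerate nonzero differences d = a - a' with a > a' (then include -d):
Positive differences: {1, 2, 3, 4, 5, 6, 7, 8, 9, 10, 12, 13}
Full difference set: {0} ∪ (positive diffs) ∪ (negative diffs).
|A - A| = 1 + 2·12 = 25 (matches direct enumeration: 25).

|A - A| = 25


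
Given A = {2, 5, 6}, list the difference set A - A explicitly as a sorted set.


A - A = {a - a' : a, a' ∈ A}.
Compute a - a' for each ordered pair (a, a'):
a = 2: 2-2=0, 2-5=-3, 2-6=-4
a = 5: 5-2=3, 5-5=0, 5-6=-1
a = 6: 6-2=4, 6-5=1, 6-6=0
Collecting distinct values (and noting 0 appears from a-a):
A - A = {-4, -3, -1, 0, 1, 3, 4}
|A - A| = 7

A - A = {-4, -3, -1, 0, 1, 3, 4}


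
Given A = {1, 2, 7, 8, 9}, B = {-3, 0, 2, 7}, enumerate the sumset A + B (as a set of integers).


A + B = {a + b : a ∈ A, b ∈ B}.
Enumerate all |A|·|B| = 5·4 = 20 pairs (a, b) and collect distinct sums.
a = 1: 1+-3=-2, 1+0=1, 1+2=3, 1+7=8
a = 2: 2+-3=-1, 2+0=2, 2+2=4, 2+7=9
a = 7: 7+-3=4, 7+0=7, 7+2=9, 7+7=14
a = 8: 8+-3=5, 8+0=8, 8+2=10, 8+7=15
a = 9: 9+-3=6, 9+0=9, 9+2=11, 9+7=16
Collecting distinct sums: A + B = {-2, -1, 1, 2, 3, 4, 5, 6, 7, 8, 9, 10, 11, 14, 15, 16}
|A + B| = 16

A + B = {-2, -1, 1, 2, 3, 4, 5, 6, 7, 8, 9, 10, 11, 14, 15, 16}


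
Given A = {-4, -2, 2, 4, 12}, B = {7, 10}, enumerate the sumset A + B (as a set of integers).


A + B = {a + b : a ∈ A, b ∈ B}.
Enumerate all |A|·|B| = 5·2 = 10 pairs (a, b) and collect distinct sums.
a = -4: -4+7=3, -4+10=6
a = -2: -2+7=5, -2+10=8
a = 2: 2+7=9, 2+10=12
a = 4: 4+7=11, 4+10=14
a = 12: 12+7=19, 12+10=22
Collecting distinct sums: A + B = {3, 5, 6, 8, 9, 11, 12, 14, 19, 22}
|A + B| = 10

A + B = {3, 5, 6, 8, 9, 11, 12, 14, 19, 22}


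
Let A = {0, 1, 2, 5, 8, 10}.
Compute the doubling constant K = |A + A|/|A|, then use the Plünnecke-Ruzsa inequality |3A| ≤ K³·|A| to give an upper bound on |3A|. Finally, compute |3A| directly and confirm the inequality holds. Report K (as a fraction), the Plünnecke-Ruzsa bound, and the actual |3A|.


|A| = 6.
Step 1: Compute A + A by enumerating all 36 pairs.
A + A = {0, 1, 2, 3, 4, 5, 6, 7, 8, 9, 10, 11, 12, 13, 15, 16, 18, 20}, so |A + A| = 18.
Step 2: Doubling constant K = |A + A|/|A| = 18/6 = 18/6 ≈ 3.0000.
Step 3: Plünnecke-Ruzsa gives |3A| ≤ K³·|A| = (3.0000)³ · 6 ≈ 162.0000.
Step 4: Compute 3A = A + A + A directly by enumerating all triples (a,b,c) ∈ A³; |3A| = 29.
Step 5: Check 29 ≤ 162.0000? Yes ✓.

K = 18/6, Plünnecke-Ruzsa bound K³|A| ≈ 162.0000, |3A| = 29, inequality holds.


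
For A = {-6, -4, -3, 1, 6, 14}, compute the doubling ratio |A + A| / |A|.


|A| = 6.
Compute A + A by enumerating all 36 pairs.
A + A = {-12, -10, -9, -8, -7, -6, -5, -3, -2, 0, 2, 3, 7, 8, 10, 11, 12, 15, 20, 28}, so |A + A| = 20.
K = |A + A| / |A| = 20/6 = 10/3 ≈ 3.3333.
Reference: AP of size 6 gives K = 11/6 ≈ 1.8333; a fully generic set of size 6 gives K ≈ 3.5000.

|A| = 6, |A + A| = 20, K = 20/6 = 10/3.


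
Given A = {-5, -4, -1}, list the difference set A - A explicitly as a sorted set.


A - A = {a - a' : a, a' ∈ A}.
Compute a - a' for each ordered pair (a, a'):
a = -5: -5--5=0, -5--4=-1, -5--1=-4
a = -4: -4--5=1, -4--4=0, -4--1=-3
a = -1: -1--5=4, -1--4=3, -1--1=0
Collecting distinct values (and noting 0 appears from a-a):
A - A = {-4, -3, -1, 0, 1, 3, 4}
|A - A| = 7

A - A = {-4, -3, -1, 0, 1, 3, 4}


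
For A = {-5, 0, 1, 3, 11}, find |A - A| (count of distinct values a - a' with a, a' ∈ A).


A - A = {a - a' : a, a' ∈ A}; |A| = 5.
Bounds: 2|A|-1 ≤ |A - A| ≤ |A|² - |A| + 1, i.e. 9 ≤ |A - A| ≤ 21.
Note: 0 ∈ A - A always (from a - a). The set is symmetric: if d ∈ A - A then -d ∈ A - A.
Enumerate nonzero differences d = a - a' with a > a' (then include -d):
Positive differences: {1, 2, 3, 5, 6, 8, 10, 11, 16}
Full difference set: {0} ∪ (positive diffs) ∪ (negative diffs).
|A - A| = 1 + 2·9 = 19 (matches direct enumeration: 19).

|A - A| = 19


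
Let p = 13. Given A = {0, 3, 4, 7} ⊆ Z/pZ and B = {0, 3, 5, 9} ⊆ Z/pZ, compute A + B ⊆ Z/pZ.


Work in Z/13Z: reduce every sum a + b modulo 13.
Enumerate all 16 pairs:
a = 0: 0+0=0, 0+3=3, 0+5=5, 0+9=9
a = 3: 3+0=3, 3+3=6, 3+5=8, 3+9=12
a = 4: 4+0=4, 4+3=7, 4+5=9, 4+9=0
a = 7: 7+0=7, 7+3=10, 7+5=12, 7+9=3
Distinct residues collected: {0, 3, 4, 5, 6, 7, 8, 9, 10, 12}
|A + B| = 10 (out of 13 total residues).

A + B = {0, 3, 4, 5, 6, 7, 8, 9, 10, 12}


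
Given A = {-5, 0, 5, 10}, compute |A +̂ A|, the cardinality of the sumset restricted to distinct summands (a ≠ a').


Restricted sumset: A +̂ A = {a + a' : a ∈ A, a' ∈ A, a ≠ a'}.
Equivalently, take A + A and drop any sum 2a that is achievable ONLY as a + a for a ∈ A (i.e. sums representable only with equal summands).
Enumerate pairs (a, a') with a < a' (symmetric, so each unordered pair gives one sum; this covers all a ≠ a'):
  -5 + 0 = -5
  -5 + 5 = 0
  -5 + 10 = 5
  0 + 5 = 5
  0 + 10 = 10
  5 + 10 = 15
Collected distinct sums: {-5, 0, 5, 10, 15}
|A +̂ A| = 5
(Reference bound: |A +̂ A| ≥ 2|A| - 3 for |A| ≥ 2, with |A| = 4 giving ≥ 5.)

|A +̂ A| = 5


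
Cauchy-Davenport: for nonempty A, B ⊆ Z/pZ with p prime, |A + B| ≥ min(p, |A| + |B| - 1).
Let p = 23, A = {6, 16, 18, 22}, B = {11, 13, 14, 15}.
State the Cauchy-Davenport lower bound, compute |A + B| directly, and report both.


Cauchy-Davenport: |A + B| ≥ min(p, |A| + |B| - 1) for A, B nonempty in Z/pZ.
|A| = 4, |B| = 4, p = 23.
CD lower bound = min(23, 4 + 4 - 1) = min(23, 7) = 7.
Compute A + B mod 23 directly:
a = 6: 6+11=17, 6+13=19, 6+14=20, 6+15=21
a = 16: 16+11=4, 16+13=6, 16+14=7, 16+15=8
a = 18: 18+11=6, 18+13=8, 18+14=9, 18+15=10
a = 22: 22+11=10, 22+13=12, 22+14=13, 22+15=14
A + B = {4, 6, 7, 8, 9, 10, 12, 13, 14, 17, 19, 20, 21}, so |A + B| = 13.
Verify: 13 ≥ 7? Yes ✓.

CD lower bound = 7, actual |A + B| = 13.


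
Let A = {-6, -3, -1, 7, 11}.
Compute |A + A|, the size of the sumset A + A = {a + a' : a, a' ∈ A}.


A + A = {a + a' : a, a' ∈ A}; |A| = 5.
General bounds: 2|A| - 1 ≤ |A + A| ≤ |A|(|A|+1)/2, i.e. 9 ≤ |A + A| ≤ 15.
Lower bound 2|A|-1 is attained iff A is an arithmetic progression.
Enumerate sums a + a' for a ≤ a' (symmetric, so this suffices):
a = -6: -6+-6=-12, -6+-3=-9, -6+-1=-7, -6+7=1, -6+11=5
a = -3: -3+-3=-6, -3+-1=-4, -3+7=4, -3+11=8
a = -1: -1+-1=-2, -1+7=6, -1+11=10
a = 7: 7+7=14, 7+11=18
a = 11: 11+11=22
Distinct sums: {-12, -9, -7, -6, -4, -2, 1, 4, 5, 6, 8, 10, 14, 18, 22}
|A + A| = 15

|A + A| = 15


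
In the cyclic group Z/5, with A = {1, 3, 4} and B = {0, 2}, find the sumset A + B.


Work in Z/5Z: reduce every sum a + b modulo 5.
Enumerate all 6 pairs:
a = 1: 1+0=1, 1+2=3
a = 3: 3+0=3, 3+2=0
a = 4: 4+0=4, 4+2=1
Distinct residues collected: {0, 1, 3, 4}
|A + B| = 4 (out of 5 total residues).

A + B = {0, 1, 3, 4}


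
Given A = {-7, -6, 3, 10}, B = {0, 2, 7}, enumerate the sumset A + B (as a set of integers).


A + B = {a + b : a ∈ A, b ∈ B}.
Enumerate all |A|·|B| = 4·3 = 12 pairs (a, b) and collect distinct sums.
a = -7: -7+0=-7, -7+2=-5, -7+7=0
a = -6: -6+0=-6, -6+2=-4, -6+7=1
a = 3: 3+0=3, 3+2=5, 3+7=10
a = 10: 10+0=10, 10+2=12, 10+7=17
Collecting distinct sums: A + B = {-7, -6, -5, -4, 0, 1, 3, 5, 10, 12, 17}
|A + B| = 11

A + B = {-7, -6, -5, -4, 0, 1, 3, 5, 10, 12, 17}


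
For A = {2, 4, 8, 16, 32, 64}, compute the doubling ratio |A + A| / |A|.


|A| = 6.
Compute A + A by enumerating all 36 pairs.
A + A = {4, 6, 8, 10, 12, 16, 18, 20, 24, 32, 34, 36, 40, 48, 64, 66, 68, 72, 80, 96, 128}, so |A + A| = 21.
K = |A + A| / |A| = 21/6 = 7/2 ≈ 3.5000.
Reference: AP of size 6 gives K = 11/6 ≈ 1.8333; a fully generic set of size 6 gives K ≈ 3.5000.

|A| = 6, |A + A| = 21, K = 21/6 = 7/2.


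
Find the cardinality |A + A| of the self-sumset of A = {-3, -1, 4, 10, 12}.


A + A = {a + a' : a, a' ∈ A}; |A| = 5.
General bounds: 2|A| - 1 ≤ |A + A| ≤ |A|(|A|+1)/2, i.e. 9 ≤ |A + A| ≤ 15.
Lower bound 2|A|-1 is attained iff A is an arithmetic progression.
Enumerate sums a + a' for a ≤ a' (symmetric, so this suffices):
a = -3: -3+-3=-6, -3+-1=-4, -3+4=1, -3+10=7, -3+12=9
a = -1: -1+-1=-2, -1+4=3, -1+10=9, -1+12=11
a = 4: 4+4=8, 4+10=14, 4+12=16
a = 10: 10+10=20, 10+12=22
a = 12: 12+12=24
Distinct sums: {-6, -4, -2, 1, 3, 7, 8, 9, 11, 14, 16, 20, 22, 24}
|A + A| = 14

|A + A| = 14


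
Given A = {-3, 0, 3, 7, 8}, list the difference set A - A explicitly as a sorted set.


A - A = {a - a' : a, a' ∈ A}.
Compute a - a' for each ordered pair (a, a'):
a = -3: -3--3=0, -3-0=-3, -3-3=-6, -3-7=-10, -3-8=-11
a = 0: 0--3=3, 0-0=0, 0-3=-3, 0-7=-7, 0-8=-8
a = 3: 3--3=6, 3-0=3, 3-3=0, 3-7=-4, 3-8=-5
a = 7: 7--3=10, 7-0=7, 7-3=4, 7-7=0, 7-8=-1
a = 8: 8--3=11, 8-0=8, 8-3=5, 8-7=1, 8-8=0
Collecting distinct values (and noting 0 appears from a-a):
A - A = {-11, -10, -8, -7, -6, -5, -4, -3, -1, 0, 1, 3, 4, 5, 6, 7, 8, 10, 11}
|A - A| = 19

A - A = {-11, -10, -8, -7, -6, -5, -4, -3, -1, 0, 1, 3, 4, 5, 6, 7, 8, 10, 11}


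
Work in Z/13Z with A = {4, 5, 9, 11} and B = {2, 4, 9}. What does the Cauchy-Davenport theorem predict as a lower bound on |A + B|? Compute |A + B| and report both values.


Cauchy-Davenport: |A + B| ≥ min(p, |A| + |B| - 1) for A, B nonempty in Z/pZ.
|A| = 4, |B| = 3, p = 13.
CD lower bound = min(13, 4 + 3 - 1) = min(13, 6) = 6.
Compute A + B mod 13 directly:
a = 4: 4+2=6, 4+4=8, 4+9=0
a = 5: 5+2=7, 5+4=9, 5+9=1
a = 9: 9+2=11, 9+4=0, 9+9=5
a = 11: 11+2=0, 11+4=2, 11+9=7
A + B = {0, 1, 2, 5, 6, 7, 8, 9, 11}, so |A + B| = 9.
Verify: 9 ≥ 6? Yes ✓.

CD lower bound = 6, actual |A + B| = 9.


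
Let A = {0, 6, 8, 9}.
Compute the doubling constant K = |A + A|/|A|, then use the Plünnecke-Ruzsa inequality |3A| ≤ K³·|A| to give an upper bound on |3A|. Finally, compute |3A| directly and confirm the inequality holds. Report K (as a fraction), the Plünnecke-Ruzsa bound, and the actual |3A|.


|A| = 4.
Step 1: Compute A + A by enumerating all 16 pairs.
A + A = {0, 6, 8, 9, 12, 14, 15, 16, 17, 18}, so |A + A| = 10.
Step 2: Doubling constant K = |A + A|/|A| = 10/4 = 10/4 ≈ 2.5000.
Step 3: Plünnecke-Ruzsa gives |3A| ≤ K³·|A| = (2.5000)³ · 4 ≈ 62.5000.
Step 4: Compute 3A = A + A + A directly by enumerating all triples (a,b,c) ∈ A³; |3A| = 18.
Step 5: Check 18 ≤ 62.5000? Yes ✓.

K = 10/4, Plünnecke-Ruzsa bound K³|A| ≈ 62.5000, |3A| = 18, inequality holds.


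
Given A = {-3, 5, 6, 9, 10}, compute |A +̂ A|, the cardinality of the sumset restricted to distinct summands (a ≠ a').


Restricted sumset: A +̂ A = {a + a' : a ∈ A, a' ∈ A, a ≠ a'}.
Equivalently, take A + A and drop any sum 2a that is achievable ONLY as a + a for a ∈ A (i.e. sums representable only with equal summands).
Enumerate pairs (a, a') with a < a' (symmetric, so each unordered pair gives one sum; this covers all a ≠ a'):
  -3 + 5 = 2
  -3 + 6 = 3
  -3 + 9 = 6
  -3 + 10 = 7
  5 + 6 = 11
  5 + 9 = 14
  5 + 10 = 15
  6 + 9 = 15
  6 + 10 = 16
  9 + 10 = 19
Collected distinct sums: {2, 3, 6, 7, 11, 14, 15, 16, 19}
|A +̂ A| = 9
(Reference bound: |A +̂ A| ≥ 2|A| - 3 for |A| ≥ 2, with |A| = 5 giving ≥ 7.)

|A +̂ A| = 9


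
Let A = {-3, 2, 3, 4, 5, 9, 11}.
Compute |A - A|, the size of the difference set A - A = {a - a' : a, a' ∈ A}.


A - A = {a - a' : a, a' ∈ A}; |A| = 7.
Bounds: 2|A|-1 ≤ |A - A| ≤ |A|² - |A| + 1, i.e. 13 ≤ |A - A| ≤ 43.
Note: 0 ∈ A - A always (from a - a). The set is symmetric: if d ∈ A - A then -d ∈ A - A.
Enumerate nonzero differences d = a - a' with a > a' (then include -d):
Positive differences: {1, 2, 3, 4, 5, 6, 7, 8, 9, 12, 14}
Full difference set: {0} ∪ (positive diffs) ∪ (negative diffs).
|A - A| = 1 + 2·11 = 23 (matches direct enumeration: 23).

|A - A| = 23


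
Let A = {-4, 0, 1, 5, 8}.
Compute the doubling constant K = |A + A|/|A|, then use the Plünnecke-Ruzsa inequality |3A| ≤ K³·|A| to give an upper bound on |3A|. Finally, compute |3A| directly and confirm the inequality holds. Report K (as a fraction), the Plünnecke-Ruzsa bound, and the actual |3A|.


|A| = 5.
Step 1: Compute A + A by enumerating all 25 pairs.
A + A = {-8, -4, -3, 0, 1, 2, 4, 5, 6, 8, 9, 10, 13, 16}, so |A + A| = 14.
Step 2: Doubling constant K = |A + A|/|A| = 14/5 = 14/5 ≈ 2.8000.
Step 3: Plünnecke-Ruzsa gives |3A| ≤ K³·|A| = (2.8000)³ · 5 ≈ 109.7600.
Step 4: Compute 3A = A + A + A directly by enumerating all triples (a,b,c) ∈ A³; |3A| = 27.
Step 5: Check 27 ≤ 109.7600? Yes ✓.

K = 14/5, Plünnecke-Ruzsa bound K³|A| ≈ 109.7600, |3A| = 27, inequality holds.


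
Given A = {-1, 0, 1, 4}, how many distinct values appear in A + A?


A + A = {a + a' : a, a' ∈ A}; |A| = 4.
General bounds: 2|A| - 1 ≤ |A + A| ≤ |A|(|A|+1)/2, i.e. 7 ≤ |A + A| ≤ 10.
Lower bound 2|A|-1 is attained iff A is an arithmetic progression.
Enumerate sums a + a' for a ≤ a' (symmetric, so this suffices):
a = -1: -1+-1=-2, -1+0=-1, -1+1=0, -1+4=3
a = 0: 0+0=0, 0+1=1, 0+4=4
a = 1: 1+1=2, 1+4=5
a = 4: 4+4=8
Distinct sums: {-2, -1, 0, 1, 2, 3, 4, 5, 8}
|A + A| = 9

|A + A| = 9
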